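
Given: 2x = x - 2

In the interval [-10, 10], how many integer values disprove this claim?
Counterexamples in [-10, 10]: {-10, -9, -8, -7, -6, -5, -4, -3, -1, 0, 1, 2, 3, 4, 5, 6, 7, 8, 9, 10}.

Counting them gives 20 values.

Answer: 20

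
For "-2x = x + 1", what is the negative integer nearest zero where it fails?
Testing negative integers from -1 downward:
x = -1: LHS = -2·(-1) = 2, RHS = (-1) + 1 = 0; 2 = 0 — FAILS  ← closest negative counterexample to 0

Answer: x = -1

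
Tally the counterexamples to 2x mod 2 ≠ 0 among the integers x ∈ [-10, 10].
Counterexamples in [-10, 10]: {-10, -9, -8, -7, -6, -5, -4, -3, -2, -1, 0, 1, 2, 3, 4, 5, 6, 7, 8, 9, 10}.

Counting them gives 21 values.

Answer: 21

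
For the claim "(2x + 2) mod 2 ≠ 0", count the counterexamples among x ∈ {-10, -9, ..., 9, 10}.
Counterexamples in [-10, 10]: {-10, -9, -8, -7, -6, -5, -4, -3, -2, -1, 0, 1, 2, 3, 4, 5, 6, 7, 8, 9, 10}.

Counting them gives 21 values.

Answer: 21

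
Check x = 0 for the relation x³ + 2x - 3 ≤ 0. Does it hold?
x = 0: LHS = 0³ + 2·0 - 3 = -3; -3 ≤ 0 — holds

The relation is satisfied at x = 0.

Answer: Yes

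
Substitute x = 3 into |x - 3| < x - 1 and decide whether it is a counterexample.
Substitute x = 3 into the relation:
x = 3: LHS = |3 - 3| = |0| = 0, RHS = 3 - 1 = 2; 0 < 2 — holds

The claim holds here, so x = 3 is not a counterexample. (A counterexample exists elsewhere, e.g. x = 0.)

Answer: No, x = 3 is not a counterexample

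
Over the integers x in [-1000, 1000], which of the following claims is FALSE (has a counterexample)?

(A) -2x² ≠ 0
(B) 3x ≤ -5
(A) x = 0: LHS = -2·0² = 0; 0 ≠ 0 — FAILS
(B) x = 0: LHS = 3·0 = 0; 0 ≤ -5 — FAILS

Answer: Both A and B are false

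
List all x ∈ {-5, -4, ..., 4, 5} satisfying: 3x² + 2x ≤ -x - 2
Over all integers in [-5, 5], LHS − RHS is smallest at x = 0, where it equals 2:
x = 0: LHS = 3·0² + 2·0 = 0, RHS = -0 - 2 = -2; 0 ≤ -2 — FAILS
At the ends of the range:
x = -5: LHS = 3·(-5)² + 2·(-5) = 65, RHS = -(-5) - 2 = 3; 65 ≤ 3 — FAILS
x = 5: LHS = 3·5² + 2·5 = 85, RHS = -5 - 2 = -7; 85 ≤ -7 — FAILS
Hence LHS − RHS is never zero or negative, i.e. LHS > RHS throughout, so the claimed relation (≤) fails for every integer in [-5, 5].

Answer: None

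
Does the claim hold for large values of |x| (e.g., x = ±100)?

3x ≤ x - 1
x = 100: LHS = 3·100 = 300, RHS = 100 - 1 = 99; 300 ≤ 99 — FAILS
x = -100: LHS = 3·(-100) = -300, RHS = (-100) - 1 = -101; -300 ≤ -101 — holds

Answer: Partially: fails for x = 100, holds for x = -100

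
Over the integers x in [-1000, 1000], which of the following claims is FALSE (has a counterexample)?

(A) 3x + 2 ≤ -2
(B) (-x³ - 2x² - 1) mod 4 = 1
(A) x = 0: LHS = 3·0 + 2 = 2; 2 ≤ -2 — FAILS
(B) x = 0: LHS = (-0³ - 2·0² - 1) mod 4 = (-1) mod 4 = 3; 3 = 1 — FAILS

Answer: Both A and B are false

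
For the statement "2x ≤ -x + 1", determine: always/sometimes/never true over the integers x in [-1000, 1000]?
Holds at x = 0: LHS = 2·0 = 0, RHS = -0 + 1 = 1; 0 ≤ 1 — holds
Fails at x = 1: LHS = 2·1 = 2, RHS = -1 + 1 = 0; 2 ≤ 0 — FAILS
It is satisfied by some integers in the range but not all.

Answer: Sometimes true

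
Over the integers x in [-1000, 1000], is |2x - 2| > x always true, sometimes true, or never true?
Holds at x = 0: LHS = |2·0 - 2| = |-2| = 2; 2 > 0 — holds
Fails at x = 1: LHS = |2·1 - 2| = |0| = 0; 0 > 1 — FAILS
It is satisfied by some integers in the range but not all.

Answer: Sometimes true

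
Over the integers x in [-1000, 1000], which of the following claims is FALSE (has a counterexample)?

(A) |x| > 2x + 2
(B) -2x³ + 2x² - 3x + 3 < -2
(A) x = 0: LHS = |0| = 0, RHS = 2·0 + 2 = 2; 0 > 2 — FAILS
(B) x = 0: LHS = -2·0³ + 2·0² - 3·0 + 3 = 3; 3 < -2 — FAILS

Answer: Both A and B are false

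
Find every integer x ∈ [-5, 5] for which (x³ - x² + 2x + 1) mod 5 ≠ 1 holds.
Holds for: {-4, -3, -2, -1, 1, 2, 3, 4}
Fails for: {-5, 0, 5}

Answer: {-4, -3, -2, -1, 1, 2, 3, 4}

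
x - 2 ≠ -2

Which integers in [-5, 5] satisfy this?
Holds for: {-5, -4, -3, -2, -1, 1, 2, 3, 4, 5}
Fails for: {0}

Answer: {-5, -4, -3, -2, -1, 1, 2, 3, 4, 5}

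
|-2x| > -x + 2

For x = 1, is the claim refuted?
Substitute x = 1 into the relation:
x = 1: LHS = |-2·1| = |-2| = 2, RHS = -1 + 2 = 1; 2 > 1 — holds

The claim holds here, so x = 1 is not a counterexample. (A counterexample exists elsewhere, e.g. x = 0.)

Answer: No, x = 1 is not a counterexample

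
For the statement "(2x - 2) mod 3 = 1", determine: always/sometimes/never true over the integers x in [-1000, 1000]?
Holds at x = 0: LHS = (2·0 - 2) mod 3 = (-2) mod 3 = 1; 1 = 1 — holds
Fails at x = 1: LHS = (2·1 - 2) mod 3 = 0 mod 3 = 0; 0 = 1 — FAILS
It is satisfied by some integers in the range but not all.

Answer: Sometimes true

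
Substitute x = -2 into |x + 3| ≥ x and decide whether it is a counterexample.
Substitute x = -2 into the relation:
x = -2: LHS = |(-2) + 3| = |1| = 1; 1 ≥ -2 — holds

The relation holds at x = -2, so it is not a counterexample.

Answer: No, x = -2 is not a counterexample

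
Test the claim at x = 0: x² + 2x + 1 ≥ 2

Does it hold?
x = 0: LHS = 0² + 2·0 + 1 = 1; 1 ≥ 2 — FAILS

The relation fails at x = 0, so x = 0 is a counterexample.

Answer: No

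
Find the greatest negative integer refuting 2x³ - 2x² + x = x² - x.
Testing negative integers from -1 downward:
x = -1: LHS = 2·(-1)³ - 2·(-1)² + (-1) = -5, RHS = (-1)² - (-1) = 2; -5 = 2 — FAILS  ← closest negative counterexample to 0

Answer: x = -1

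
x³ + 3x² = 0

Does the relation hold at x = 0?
x = 0: LHS = 0³ + 3·0² = 0; 0 = 0 — holds

The relation is satisfied at x = 0.

Answer: Yes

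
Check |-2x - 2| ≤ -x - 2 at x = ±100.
x = 100: LHS = |-2·100 - 2| = |-202| = 202, RHS = -100 - 2 = -102; 202 ≤ -102 — FAILS
x = -100: LHS = |-2·(-100) - 2| = |198| = 198, RHS = -(-100) - 2 = 98; 198 ≤ 98 — FAILS

Answer: No, fails for both x = 100 and x = -100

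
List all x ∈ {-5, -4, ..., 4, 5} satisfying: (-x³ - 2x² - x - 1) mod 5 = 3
For a polynomial with integer coefficients, its value mod 5 depends only on x mod 5, so it suffices to check one representative of each residue class, x = 0, 1, 2, 3, 4:
x = 0: LHS = (-0³ - 2·0² - 0 - 1) mod 5 = (-1) mod 5 = 4; 4 = 3 — FAILS
x = 1: LHS = (-1³ - 2·1² - 1 - 1) mod 5 = (-5) mod 5 = 0; 0 = 3 — FAILS
x = 2: LHS = (-2³ - 2·2² - 2 - 1) mod 5 = (-19) mod 5 = 1; 1 = 3 — FAILS
x = 3: LHS = (-3³ - 2·3² - 3 - 1) mod 5 = (-49) mod 5 = 1; 1 = 3 — FAILS
x = 4: LHS = (-4³ - 2·4² - 4 - 1) mod 5 = (-101) mod 5 = 4; 4 = 3 — FAILS
The relation fails in every residue class, so the claimed relation (=) fails for every integer in [-5, 5].

Answer: None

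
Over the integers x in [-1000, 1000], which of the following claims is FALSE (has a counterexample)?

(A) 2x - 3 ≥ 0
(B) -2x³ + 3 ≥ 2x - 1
(A) x = 0: LHS = 2·0 - 3 = -3; -3 ≥ 0 — FAILS
(B) x = 2: LHS = -2·2³ + 3 = -13, RHS = 2·2 - 1 = 3; -13 ≥ 3 — FAILS

Answer: Both A and B are false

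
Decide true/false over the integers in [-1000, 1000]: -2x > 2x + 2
The claim fails at x = 0:
x = 0: LHS = -2·0 = 0, RHS = 2·0 + 2 = 2; 0 > 2 — FAILS

Because a single integer refutes it, the statement is false.

Answer: False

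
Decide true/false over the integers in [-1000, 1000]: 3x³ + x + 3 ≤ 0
The claim fails at x = 0:
x = 0: LHS = 3·0³ + 0 + 3 = 3; 3 ≤ 0 — FAILS

Because a single integer refutes it, the statement is false.

Answer: False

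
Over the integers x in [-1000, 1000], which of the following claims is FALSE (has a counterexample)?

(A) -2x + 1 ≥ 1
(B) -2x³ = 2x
(A) x = 1: LHS = -2·1 + 1 = -1; -1 ≥ 1 — FAILS
(B) x = 1: LHS = -2·1³ = -2, RHS = 2·1 = 2; -2 = 2 — FAILS

Answer: Both A and B are false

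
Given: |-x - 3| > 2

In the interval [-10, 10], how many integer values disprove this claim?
Counterexamples in [-10, 10]: {-5, -4, -3, -2, -1}.

Counting them gives 5 values.

Answer: 5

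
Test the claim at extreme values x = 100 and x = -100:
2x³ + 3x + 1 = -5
x = 100: LHS = 2·100³ + 3·100 + 1 = 2000301; 2000301 = -5 — FAILS
x = -100: LHS = 2·(-100)³ + 3·(-100) + 1 = -2000299; -2000299 = -5 — FAILS

Answer: No, fails for both x = 100 and x = -100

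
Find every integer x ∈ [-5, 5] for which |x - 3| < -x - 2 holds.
Over all integers in [-5, 5], LHS − RHS is smallest at x = 0, where it equals 5:
x = 0: LHS = |0 - 3| = |-3| = 3, RHS = -0 - 2 = -2; 3 < -2 — FAILS
At the ends of the range:
x = -5: LHS = |(-5) - 3| = |-8| = 8, RHS = -(-5) - 2 = 3; 8 < 3 — FAILS
x = 5: LHS = |5 - 3| = |2| = 2, RHS = -5 - 2 = -7; 2 < -7 — FAILS
Hence LHS − RHS is never negative, i.e. LHS ≥ RHS throughout, so the claimed relation (<) fails for every integer in [-5, 5].

Answer: None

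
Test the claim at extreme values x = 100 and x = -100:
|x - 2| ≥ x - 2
x = 100: LHS = |100 - 2| = |98| = 98, RHS = 100 - 2 = 98; 98 ≥ 98 — holds
x = -100: LHS = |(-100) - 2| = |-102| = 102, RHS = (-100) - 2 = -102; 102 ≥ -102 — holds

Answer: Yes, holds for both x = 100 and x = -100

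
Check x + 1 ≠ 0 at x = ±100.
x = 100: LHS = 100 + 1 = 101; 101 ≠ 0 — holds
x = -100: LHS = (-100) + 1 = -99; -99 ≠ 0 — holds

Answer: Yes, holds for both x = 100 and x = -100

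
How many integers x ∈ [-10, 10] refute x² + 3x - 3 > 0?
Counterexamples in [-10, 10]: {-3, -2, -1, 0}.

Counting them gives 4 values.

Answer: 4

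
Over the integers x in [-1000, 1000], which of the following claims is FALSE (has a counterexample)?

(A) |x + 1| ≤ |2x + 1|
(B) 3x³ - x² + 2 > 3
(A) Over all integers in [-1000, 1000], LHS − RHS is largest at x = 0, where it equals 0:
x = 0: LHS = |0 + 1| = |1| = 1, RHS = |2·0 + 1| = |1| = 1; 1 ≤ 1 — holds
At the ends of the range:
x = -1000: LHS = |(-1000) + 1| = |-999| = 999, RHS = |2·(-1000) + 1| = |-1999| = 1999; 999 ≤ 1999 — holds
x = 1000: LHS = |1000 + 1| = |1001| = 1001, RHS = |2·1000 + 1| = |2001| = 2001; 1001 ≤ 2001 — holds
Hence LHS − RHS is never positive, i.e. LHS ≤ RHS throughout, so the relation holds for every integer in [-1000, 1000].

(B) x = 0: LHS = 3·0³ - 0² + 2 = 2; 2 > 3 — FAILS

Only (B) has a counterexample.

Answer: B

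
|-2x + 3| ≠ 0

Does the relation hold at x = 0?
x = 0: LHS = |-2·0 + 3| = |3| = 3; 3 ≠ 0 — holds

The relation is satisfied at x = 0.

Answer: Yes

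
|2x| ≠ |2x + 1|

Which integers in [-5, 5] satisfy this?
Track d = LHS − RHS over the integers in [-5, 5]. Equality would need d = 0, but d changes sign only between consecutive integers, jumping over 0:
x = -1: LHS = |2·(-1)| = |-2| = 2, RHS = |2·(-1) + 1| = |-1| = 1; 2 ≠ 1 — holds  (d = 1)
x = 0: LHS = |2·0| = |0| = 0, RHS = |2·0 + 1| = |1| = 1; 0 ≠ 1 — holds  (d = -1)
Away from these crossings d keeps a constant sign, and checking every integer in [-5, 5] confirms d ≠ 0 throughout. Hence the two sides are never equal, so the relation holds for every integer in [-5, 5].

Answer: All integers in [-5, 5]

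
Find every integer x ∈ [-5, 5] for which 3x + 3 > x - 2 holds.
Holds for: {-2, -1, 0, 1, 2, 3, 4, 5}
Fails for: {-5, -4, -3}

Answer: {-2, -1, 0, 1, 2, 3, 4, 5}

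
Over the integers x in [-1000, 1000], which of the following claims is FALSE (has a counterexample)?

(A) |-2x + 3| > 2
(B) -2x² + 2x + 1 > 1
(A) x = 1: LHS = |-2·1 + 3| = |1| = 1; 1 > 2 — FAILS
(B) x = 0: LHS = -2·0² + 2·0 + 1 = 1; 1 > 1 — FAILS

Answer: Both A and B are false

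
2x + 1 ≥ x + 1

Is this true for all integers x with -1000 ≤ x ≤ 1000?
The claim fails at x = -1:
x = -1: LHS = 2·(-1) + 1 = -1, RHS = (-1) + 1 = 0; -1 ≥ 0 — FAILS

Because a single integer refutes it, the statement is false.

Answer: False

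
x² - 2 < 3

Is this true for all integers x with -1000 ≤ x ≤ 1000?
The claim fails at x = 3:
x = 3: LHS = 3² - 2 = 7; 7 < 3 — FAILS

Because a single integer refutes it, the statement is false.

Answer: False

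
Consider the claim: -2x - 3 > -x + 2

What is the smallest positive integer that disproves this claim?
Testing positive integers:
x = 1: LHS = -2·1 - 3 = -5, RHS = -1 + 2 = 1; -5 > 1 — FAILS  ← smallest positive counterexample

Answer: x = 1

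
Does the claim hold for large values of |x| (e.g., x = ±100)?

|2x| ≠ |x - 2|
x = 100: LHS = |2·100| = |200| = 200, RHS = |100 - 2| = |98| = 98; 200 ≠ 98 — holds
x = -100: LHS = |2·(-100)| = |-200| = 200, RHS = |(-100) - 2| = |-102| = 102; 200 ≠ 102 — holds

Answer: Yes, holds for both x = 100 and x = -100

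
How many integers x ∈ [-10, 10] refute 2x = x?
Counterexamples in [-10, 10]: {-10, -9, -8, -7, -6, -5, -4, -3, -2, -1, 1, 2, 3, 4, 5, 6, 7, 8, 9, 10}.

Counting them gives 20 values.

Answer: 20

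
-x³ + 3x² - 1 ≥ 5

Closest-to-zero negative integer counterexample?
Testing negative integers from -1 downward:
x = -1: LHS = -(-1)³ + 3·(-1)² - 1 = 3; 3 ≥ 5 — FAILS  ← closest negative counterexample to 0

Answer: x = -1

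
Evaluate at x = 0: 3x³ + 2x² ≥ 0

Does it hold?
x = 0: LHS = 3·0³ + 2·0² = 0; 0 ≥ 0 — holds

The relation is satisfied at x = 0.

Answer: Yes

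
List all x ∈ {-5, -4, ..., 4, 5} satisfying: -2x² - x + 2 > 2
Over all integers in [-5, 5], LHS − RHS is largest at x = 0, where it equals 0:
x = 0: LHS = -2·0² - 0 + 2 = 2; 2 > 2 — FAILS
At the ends of the range:
x = -5: LHS = -2·(-5)² - (-5) + 2 = -43; -43 > 2 — FAILS
x = 5: LHS = -2·5² - 5 + 2 = -53; -53 > 2 — FAILS
Hence LHS − RHS is never positive, i.e. LHS ≤ RHS throughout, so the claimed relation (>) fails for every integer in [-5, 5].

Answer: None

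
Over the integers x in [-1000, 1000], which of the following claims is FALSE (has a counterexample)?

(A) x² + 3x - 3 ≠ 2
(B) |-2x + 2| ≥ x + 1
(A) Track d = LHS − RHS over the integers in [-1000, 1000]. Equality would need d = 0, but d changes sign only between consecutive integers, jumping over 0:
x = -5: LHS = (-5)² + 3·(-5) - 3 = 7; 7 ≠ 2 — holds  (d = 5)
x = -4: LHS = (-4)² + 3·(-4) - 3 = 1; 1 ≠ 2 — holds  (d = -1)
x = 1: LHS = 1² + 3·1 - 3 = 1; 1 ≠ 2 — holds  (d = -1)
x = 2: LHS = 2² + 3·2 - 3 = 7; 7 ≠ 2 — holds  (d = 5)
Away from these crossings d keeps a constant sign, and checking every integer in [-1000, 1000] confirms d ≠ 0 throughout. Hence the two sides are never equal, so the relation holds for every integer in [-1000, 1000].

(B) x = 1: LHS = |-2·1 + 2| = |0| = 0, RHS = 1 + 1 = 2; 0 ≥ 2 — FAILS

Only (B) has a counterexample.

Answer: B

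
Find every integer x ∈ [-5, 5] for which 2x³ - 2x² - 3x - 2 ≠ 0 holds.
Holds for: {-5, -4, -3, -2, -1, 0, 1, 3, 4, 5}
Fails for: {2}

Answer: {-5, -4, -3, -2, -1, 0, 1, 3, 4, 5}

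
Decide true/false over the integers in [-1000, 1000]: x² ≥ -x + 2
The claim fails at x = 0:
x = 0: LHS = 0² = 0, RHS = -0 + 2 = 2; 0 ≥ 2 — FAILS

Because a single integer refutes it, the statement is false.

Answer: False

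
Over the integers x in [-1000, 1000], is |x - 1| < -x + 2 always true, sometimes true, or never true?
Holds at x = 0: LHS = |0 - 1| = |-1| = 1, RHS = -0 + 2 = 2; 1 < 2 — holds
Fails at x = 2: LHS = |2 - 1| = |1| = 1, RHS = -2 + 2 = 0; 1 < 0 — FAILS
It is satisfied by some integers in the range but not all.

Answer: Sometimes true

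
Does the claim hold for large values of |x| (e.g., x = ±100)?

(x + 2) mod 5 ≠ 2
x = 100: LHS = (100 + 2) mod 5 = 102 mod 5 = 2; 2 ≠ 2 — FAILS
x = -100: LHS = ((-100) + 2) mod 5 = (-98) mod 5 = 2; 2 ≠ 2 — FAILS

Answer: No, fails for both x = 100 and x = -100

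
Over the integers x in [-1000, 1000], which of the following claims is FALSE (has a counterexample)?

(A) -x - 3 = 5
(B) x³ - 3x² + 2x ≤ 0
(A) x = 0: LHS = -0 - 3 = -3; -3 = 5 — FAILS
(B) x = 3: LHS = 3³ - 3·3² + 2·3 = 6; 6 ≤ 0 — FAILS

Answer: Both A and B are false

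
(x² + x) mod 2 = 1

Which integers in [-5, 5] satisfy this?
For a polynomial with integer coefficients, its value mod 2 depends only on x mod 2, so it suffices to check one representative of each residue class, x = 0, 1:
x = 0: LHS = (0² + 0) mod 2 = 0 mod 2 = 0; 0 = 1 — FAILS
x = 1: LHS = (1² + 1) mod 2 = 2 mod 2 = 0; 0 = 1 — FAILS
The relation fails in every residue class, so the claimed relation (=) fails for every integer in [-5, 5].

Answer: None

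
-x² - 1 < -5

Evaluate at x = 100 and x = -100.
x = 100: LHS = -100² - 1 = -10001; -10001 < -5 — holds
x = -100: LHS = -(-100)² - 1 = -10001; -10001 < -5 — holds

Answer: Yes, holds for both x = 100 and x = -100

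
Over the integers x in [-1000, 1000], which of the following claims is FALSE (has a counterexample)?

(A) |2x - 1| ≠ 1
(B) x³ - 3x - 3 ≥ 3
(A) x = 0: LHS = |2·0 - 1| = |-1| = 1; 1 ≠ 1 — FAILS
(B) x = 0: LHS = 0³ - 3·0 - 3 = -3; -3 ≥ 3 — FAILS

Answer: Both A and B are false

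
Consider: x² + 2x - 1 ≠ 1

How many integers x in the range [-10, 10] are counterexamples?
Track d = LHS − RHS over the integers in [-10, 10]. Equality would need d = 0, but d changes sign only between consecutive integers, jumping over 0:
x = -3: LHS = (-3)² + 2·(-3) - 1 = 2; 2 ≠ 1 — holds  (d = 1)
x = -2: LHS = (-2)² + 2·(-2) - 1 = -1; -1 ≠ 1 — holds  (d = -2)
x = 0: LHS = 0² + 2·0 - 1 = -1; -1 ≠ 1 — holds  (d = -2)
x = 1: LHS = 1² + 2·1 - 1 = 2; 2 ≠ 1 — holds  (d = 1)
Away from these crossings d keeps a constant sign, and checking every integer in [-10, 10] confirms d ≠ 0 throughout. Hence the two sides are never equal, so the relation holds for every integer in [-10, 10].

No counterexample appears in that range.

Answer: 0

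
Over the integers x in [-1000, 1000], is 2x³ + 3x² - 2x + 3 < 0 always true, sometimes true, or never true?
Holds at x = -3: LHS = 2·(-3)³ + 3·(-3)² - 2·(-3) + 3 = -18; -18 < 0 — holds
Fails at x = 0: LHS = 2·0³ + 3·0² - 2·0 + 3 = 3; 3 < 0 — FAILS
It is satisfied by some integers in the range but not all.

Answer: Sometimes true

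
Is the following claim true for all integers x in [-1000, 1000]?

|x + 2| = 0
The claim fails at x = 0:
x = 0: LHS = |0 + 2| = |2| = 2; 2 = 0 — FAILS

Because a single integer refutes it, the statement is false.

Answer: False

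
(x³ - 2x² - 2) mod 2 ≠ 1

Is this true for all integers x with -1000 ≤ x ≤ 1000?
The claim fails at x = 1:
x = 1: LHS = (1³ - 2·1² - 2) mod 2 = (-3) mod 2 = 1; 1 ≠ 1 — FAILS

Because a single integer refutes it, the statement is false.

Answer: False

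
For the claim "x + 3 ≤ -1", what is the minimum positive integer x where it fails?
Testing positive integers:
x = 1: LHS = 1 + 3 = 4; 4 ≤ -1 — FAILS  ← smallest positive counterexample

Answer: x = 1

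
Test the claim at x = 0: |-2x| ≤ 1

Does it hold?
x = 0: LHS = |-2·0| = |0| = 0; 0 ≤ 1 — holds

The relation is satisfied at x = 0.

Answer: Yes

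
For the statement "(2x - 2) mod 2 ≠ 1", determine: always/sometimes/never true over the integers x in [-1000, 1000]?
For a polynomial with integer coefficients, its value mod 2 depends only on x mod 2, so it suffices to check one representative of each residue class, x = 0, 1:
x = 0: LHS = (2·0 - 2) mod 2 = (-2) mod 2 = 0; 0 ≠ 1 — holds
x = 1: LHS = (2·1 - 2) mod 2 = 0 mod 2 = 0; 0 ≠ 1 — holds
The relation holds in every residue class, so the relation holds for every integer in [-1000, 1000].

No counterexample exists.

Answer: Always true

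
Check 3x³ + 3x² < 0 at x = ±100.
x = 100: LHS = 3·100³ + 3·100² = 3030000; 3030000 < 0 — FAILS
x = -100: LHS = 3·(-100)³ + 3·(-100)² = -2970000; -2970000 < 0 — holds

Answer: Partially: fails for x = 100, holds for x = -100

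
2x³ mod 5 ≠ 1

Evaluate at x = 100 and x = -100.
x = 100: LHS = (2·100³) mod 5 = 2000000 mod 5 = 0; 0 ≠ 1 — holds
x = -100: LHS = (2·(-100)³) mod 5 = (-2000000) mod 5 = 0; 0 ≠ 1 — holds

Answer: Yes, holds for both x = 100 and x = -100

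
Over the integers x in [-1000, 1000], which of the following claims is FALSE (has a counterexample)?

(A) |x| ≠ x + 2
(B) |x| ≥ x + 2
(A) x = -1: LHS = |-1| = 1, RHS = (-1) + 2 = 1; 1 ≠ 1 — FAILS
(B) x = 0: LHS = |0| = 0, RHS = 0 + 2 = 2; 0 ≥ 2 — FAILS

Answer: Both A and B are false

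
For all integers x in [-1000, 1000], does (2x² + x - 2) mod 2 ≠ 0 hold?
The claim fails at x = 0:
x = 0: LHS = (2·0² + 0 - 2) mod 2 = (-2) mod 2 = 0; 0 ≠ 0 — FAILS

Because a single integer refutes it, the statement is false.

Answer: False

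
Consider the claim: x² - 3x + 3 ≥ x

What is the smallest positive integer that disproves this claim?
Testing positive integers:
x = 1: LHS = 1² - 3·1 + 3 = 1; 1 ≥ 1 — holds
x = 2: LHS = 2² - 3·2 + 3 = 1; 1 ≥ 2 — FAILS  ← smallest positive counterexample

Answer: x = 2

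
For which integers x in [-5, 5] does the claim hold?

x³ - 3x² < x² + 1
Holds for: {-5, -4, -3, -2, -1, 0, 1, 2, 3, 4}
Fails for: {5}

Answer: {-5, -4, -3, -2, -1, 0, 1, 2, 3, 4}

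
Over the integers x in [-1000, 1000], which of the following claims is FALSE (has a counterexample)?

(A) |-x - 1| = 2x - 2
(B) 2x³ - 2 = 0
(A) x = 0: LHS = |-0 - 1| = |-1| = 1, RHS = 2·0 - 2 = -2; 1 = -2 — FAILS
(B) x = 0: LHS = 2·0³ - 2 = -2; -2 = 0 — FAILS

Answer: Both A and B are false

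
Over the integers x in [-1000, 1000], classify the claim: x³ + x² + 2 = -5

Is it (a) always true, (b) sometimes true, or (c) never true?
Track d = LHS − RHS over the integers in [-1000, 1000]. Equality would need d = 0, but d changes sign only between consecutive integers, jumping over 0:
x = -3: LHS = (-3)³ + (-3)² + 2 = -16; -16 = -5 — FAILS  (d = -11)
x = -2: LHS = (-2)³ + (-2)² + 2 = -2; -2 = -5 — FAILS  (d = 3)
Away from these crossings d keeps a constant sign, and checking every integer in [-1000, 1000] confirms d ≠ 0 throughout. Hence the two sides are never equal, so the claimed relation (=) fails for every integer in [-1000, 1000].

No integer in the range satisfies it.

Answer: Never true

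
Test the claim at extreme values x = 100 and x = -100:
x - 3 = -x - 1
x = 100: LHS = 100 - 3 = 97, RHS = -100 - 1 = -101; 97 = -101 — FAILS
x = -100: LHS = (-100) - 3 = -103, RHS = -(-100) - 1 = 99; -103 = 99 — FAILS

Answer: No, fails for both x = 100 and x = -100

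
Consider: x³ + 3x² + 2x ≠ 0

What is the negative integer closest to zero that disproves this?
Testing negative integers from -1 downward:
x = -1: LHS = (-1)³ + 3·(-1)² + 2·(-1) = 0; 0 ≠ 0 — FAILS  ← closest negative counterexample to 0

Answer: x = -1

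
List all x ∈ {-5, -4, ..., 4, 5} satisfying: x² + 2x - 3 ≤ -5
Over all integers in [-5, 5], LHS − RHS is smallest at x = -1, where it equals 1:
x = -1: LHS = (-1)² + 2·(-1) - 3 = -4; -4 ≤ -5 — FAILS
At the ends of the range:
x = -5: LHS = (-5)² + 2·(-5) - 3 = 12; 12 ≤ -5 — FAILS
x = 5: LHS = 5² + 2·5 - 3 = 32; 32 ≤ -5 — FAILS
Hence LHS − RHS is never zero or negative, i.e. LHS > RHS throughout, so the claimed relation (≤) fails for every integer in [-5, 5].

Answer: None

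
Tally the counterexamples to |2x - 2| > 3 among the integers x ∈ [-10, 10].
Counterexamples in [-10, 10]: {0, 1, 2}.

Counting them gives 3 values.

Answer: 3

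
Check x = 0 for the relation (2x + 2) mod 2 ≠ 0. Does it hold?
x = 0: LHS = (2·0 + 2) mod 2 = 2 mod 2 = 0; 0 ≠ 0 — FAILS

The relation fails at x = 0, so x = 0 is a counterexample.

Answer: No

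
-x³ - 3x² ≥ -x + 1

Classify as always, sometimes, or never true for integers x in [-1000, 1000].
Holds at x = -4: LHS = -(-4)³ - 3·(-4)² = 16, RHS = -(-4) + 1 = 5; 16 ≥ 5 — holds
Fails at x = 0: LHS = -0³ - 3·0² = 0, RHS = -0 + 1 = 1; 0 ≥ 1 — FAILS
It is satisfied by some integers in the range but not all.

Answer: Sometimes true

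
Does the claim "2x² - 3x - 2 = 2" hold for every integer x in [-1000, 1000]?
The claim fails at x = 0:
x = 0: LHS = 2·0² - 3·0 - 2 = -2; -2 = 2 — FAILS

Because a single integer refutes it, the statement is false.

Answer: False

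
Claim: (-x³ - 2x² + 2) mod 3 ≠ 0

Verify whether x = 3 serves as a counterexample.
Substitute x = 3 into the relation:
x = 3: LHS = (-3³ - 2·3² + 2) mod 3 = (-43) mod 3 = 2; 2 ≠ 0 — holds

The relation holds at x = 3, so it is not a counterexample.

Answer: No, x = 3 is not a counterexample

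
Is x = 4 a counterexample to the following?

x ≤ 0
Substitute x = 4 into the relation:
x = 4: 4 ≤ 0 — FAILS

Since the claim fails at x = 4, this value is a counterexample.

Answer: Yes, x = 4 is a counterexample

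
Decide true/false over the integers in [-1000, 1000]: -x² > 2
The claim fails at x = 0:
x = 0: LHS = -0² = 0; 0 > 2 — FAILS

Because a single integer refutes it, the statement is false.

Answer: False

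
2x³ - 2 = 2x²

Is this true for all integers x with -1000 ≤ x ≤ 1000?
The claim fails at x = 0:
x = 0: LHS = 2·0³ - 2 = -2, RHS = 2·0² = 0; -2 = 0 — FAILS

Because a single integer refutes it, the statement is false.

Answer: False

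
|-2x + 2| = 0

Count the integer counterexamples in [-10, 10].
Counterexamples in [-10, 10]: {-10, -9, -8, -7, -6, -5, -4, -3, -2, -1, 0, 2, 3, 4, 5, 6, 7, 8, 9, 10}.

Counting them gives 20 values.

Answer: 20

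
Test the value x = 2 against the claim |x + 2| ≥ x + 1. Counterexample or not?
Substitute x = 2 into the relation:
x = 2: LHS = |2 + 2| = |4| = 4, RHS = 2 + 1 = 3; 4 ≥ 3 — holds

The relation holds at x = 2, so it is not a counterexample.

Answer: No, x = 2 is not a counterexample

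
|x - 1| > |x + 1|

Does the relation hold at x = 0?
x = 0: LHS = |0 - 1| = |-1| = 1, RHS = |0 + 1| = |1| = 1; 1 > 1 — FAILS

The relation fails at x = 0, so x = 0 is a counterexample.

Answer: No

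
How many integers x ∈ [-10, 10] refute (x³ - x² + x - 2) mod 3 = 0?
Counterexamples in [-10, 10]: {-10, -9, -8, -7, -6, -5, -4, -3, -2, -1, 0, 1, 2, 3, 4, 5, 6, 7, 8, 9, 10}.

Counting them gives 21 values.

Answer: 21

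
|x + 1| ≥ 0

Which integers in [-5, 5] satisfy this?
An absolute value is never negative, so the left side is ≥ 0 for every x, while the right side is 0. Tightest case in [-5, 5] is x = -1:
x = -1: LHS = |(-1) + 1| = |0| = 0; 0 ≥ 0 — holds
Hence LHS − RHS is never negative, i.e. LHS ≥ RHS throughout, so the relation holds for every integer in [-5, 5].

Answer: All integers in [-5, 5]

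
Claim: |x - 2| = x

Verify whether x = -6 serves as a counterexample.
Substitute x = -6 into the relation:
x = -6: LHS = |(-6) - 2| = |-8| = 8; 8 = -6 — FAILS

Since the claim fails at x = -6, this value is a counterexample.

Answer: Yes, x = -6 is a counterexample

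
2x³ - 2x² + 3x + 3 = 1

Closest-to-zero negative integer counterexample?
Testing negative integers from -1 downward:
x = -1: LHS = 2·(-1)³ - 2·(-1)² + 3·(-1) + 3 = -4; -4 = 1 — FAILS  ← closest negative counterexample to 0

Answer: x = -1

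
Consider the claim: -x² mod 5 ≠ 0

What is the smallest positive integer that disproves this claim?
Testing positive integers:
x = 1: LHS = (-1²) mod 5 = (-1) mod 5 = 4; 4 ≠ 0 — holds
x = 2: LHS = (-2²) mod 5 = (-4) mod 5 = 1; 1 ≠ 0 — holds
x = 3: LHS = (-3²) mod 5 = (-9) mod 5 = 1; 1 ≠ 0 — holds
x = 4: LHS = (-4²) mod 5 = (-16) mod 5 = 4; 4 ≠ 0 — holds
x = 5: LHS = (-5²) mod 5 = (-25) mod 5 = 0; 0 ≠ 0 — FAILS  ← smallest positive counterexample

Answer: x = 5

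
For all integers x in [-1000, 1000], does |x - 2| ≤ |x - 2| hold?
Over all integers in [-1000, 1000], LHS − RHS is largest at x = 0, where it equals 0:
x = 0: LHS = |0 - 2| = |-2| = 2, RHS = |0 - 2| = |-2| = 2; 2 ≤ 2 — holds
At the ends of the range:
x = -1000: LHS = |(-1000) - 2| = |-1002| = 1002, RHS = |(-1000) - 2| = |-1002| = 1002; 1002 ≤ 1002 — holds
x = 1000: LHS = |1000 - 2| = |998| = 998, RHS = |1000 - 2| = |998| = 998; 998 ≤ 998 — holds
Hence LHS − RHS is never positive, i.e. LHS ≤ RHS throughout, so the relation holds for every integer in [-1000, 1000].

No counterexample exists.

Answer: True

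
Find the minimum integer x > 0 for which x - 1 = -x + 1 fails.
Testing positive integers:
x = 1: LHS = 1 - 1 = 0, RHS = -1 + 1 = 0; 0 = 0 — holds
x = 2: LHS = 2 - 1 = 1, RHS = -2 + 1 = -1; 1 = -1 — FAILS  ← smallest positive counterexample

Answer: x = 2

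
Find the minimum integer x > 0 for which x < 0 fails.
Testing positive integers:
x = 1: 1 < 0 — FAILS  ← smallest positive counterexample

Answer: x = 1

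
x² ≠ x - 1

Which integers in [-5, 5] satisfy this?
Over all integers in [-5, 5], LHS − RHS is always positive; it is smallest at x = 0, where it equals 1:
x = 0: LHS = 0² = 0, RHS = 0 - 1 = -1; 0 ≠ -1 — holds
At the ends of the range:
x = -5: LHS = (-5)² = 25, RHS = (-5) - 1 = -6; 25 ≠ -6 — holds
x = 5: LHS = 5² = 25, RHS = 5 - 1 = 4; 25 ≠ 4 — holds
Hence LHS − RHS is never 0, i.e. the two sides are never equal, so the relation holds for every integer in [-5, 5].

Answer: All integers in [-5, 5]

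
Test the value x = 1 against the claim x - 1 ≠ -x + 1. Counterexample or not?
Substitute x = 1 into the relation:
x = 1: LHS = 1 - 1 = 0, RHS = -1 + 1 = 0; 0 ≠ 0 — FAILS

Since the claim fails at x = 1, this value is a counterexample.

Answer: Yes, x = 1 is a counterexample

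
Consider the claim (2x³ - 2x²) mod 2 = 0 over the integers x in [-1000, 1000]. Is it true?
For a polynomial with integer coefficients, its value mod 2 depends only on x mod 2, so it suffices to check one representative of each residue class, x = 0, 1:
x = 0: LHS = (2·0³ - 2·0²) mod 2 = 0 mod 2 = 0; 0 = 0 — holds
x = 1: LHS = (2·1³ - 2·1²) mod 2 = 0 mod 2 = 0; 0 = 0 — holds
The relation holds in every residue class, so the relation holds for every integer in [-1000, 1000].

No counterexample exists.

Answer: True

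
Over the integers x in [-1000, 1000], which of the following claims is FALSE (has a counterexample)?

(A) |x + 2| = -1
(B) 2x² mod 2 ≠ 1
(A) x = 0: LHS = |0 + 2| = |2| = 2; 2 = -1 — FAILS

(B) For a polynomial with integer coefficients, its value mod 2 depends only on x mod 2, so it suffices to check one representative of each residue class, x = 0, 1:
x = 0: LHS = (2·0²) mod 2 = 0 mod 2 = 0; 0 ≠ 1 — holds
x = 1: LHS = (2·1²) mod 2 = 2 mod 2 = 0; 0 ≠ 1 — holds
The relation holds in every residue class, so the relation holds for every integer in [-1000, 1000].

Only (A) has a counterexample.

Answer: A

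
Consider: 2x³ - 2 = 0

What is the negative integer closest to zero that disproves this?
Testing negative integers from -1 downward:
x = -1: LHS = 2·(-1)³ - 2 = -4; -4 = 0 — FAILS  ← closest negative counterexample to 0

Answer: x = -1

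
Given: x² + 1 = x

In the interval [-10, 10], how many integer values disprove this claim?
Counterexamples in [-10, 10]: {-10, -9, -8, -7, -6, -5, -4, -3, -2, -1, 0, 1, 2, 3, 4, 5, 6, 7, 8, 9, 10}.

Counting them gives 21 values.

Answer: 21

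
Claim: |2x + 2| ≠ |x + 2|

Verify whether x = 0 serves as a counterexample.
Substitute x = 0 into the relation:
x = 0: LHS = |2·0 + 2| = |2| = 2, RHS = |0 + 2| = |2| = 2; 2 ≠ 2 — FAILS

Since the claim fails at x = 0, this value is a counterexample.

Answer: Yes, x = 0 is a counterexample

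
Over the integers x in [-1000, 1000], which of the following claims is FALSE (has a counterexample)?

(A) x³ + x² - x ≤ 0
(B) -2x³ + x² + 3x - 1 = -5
(A) x = 1: LHS = 1³ + 1² - 1 = 1; 1 ≤ 0 — FAILS
(B) x = 0: LHS = -2·0³ + 0² + 3·0 - 1 = -1; -1 = -5 — FAILS

Answer: Both A and B are false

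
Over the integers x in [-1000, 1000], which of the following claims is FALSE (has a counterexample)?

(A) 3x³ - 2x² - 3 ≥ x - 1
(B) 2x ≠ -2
(A) x = 0: LHS = 3·0³ - 2·0² - 3 = -3, RHS = 0 - 1 = -1; -3 ≥ -1 — FAILS
(B) x = -1: LHS = 2·(-1) = -2; -2 ≠ -2 — FAILS

Answer: Both A and B are false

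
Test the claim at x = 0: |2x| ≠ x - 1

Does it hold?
x = 0: LHS = |2·0| = |0| = 0, RHS = 0 - 1 = -1; 0 ≠ -1 — holds

The relation is satisfied at x = 0.

Answer: Yes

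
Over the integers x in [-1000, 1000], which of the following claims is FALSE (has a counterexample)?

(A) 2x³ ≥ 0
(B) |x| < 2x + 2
(A) x = -1: LHS = 2·(-1)³ = -2; -2 ≥ 0 — FAILS
(B) x = -1: LHS = |-1| = 1, RHS = 2·(-1) + 2 = 0; 1 < 0 — FAILS

Answer: Both A and B are false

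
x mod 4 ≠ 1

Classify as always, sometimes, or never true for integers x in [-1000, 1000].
Holds at x = 0: LHS = 0 mod 4 = 0; 0 ≠ 1 — holds
Fails at x = 1: LHS = 1 mod 4 = 1; 1 ≠ 1 — FAILS
It is satisfied by some integers in the range but not all.

Answer: Sometimes true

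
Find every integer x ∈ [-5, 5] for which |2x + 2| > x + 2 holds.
Holds for: {-5, -4, -3, -2, 1, 2, 3, 4, 5}
Fails for: {-1, 0}

Answer: {-5, -4, -3, -2, 1, 2, 3, 4, 5}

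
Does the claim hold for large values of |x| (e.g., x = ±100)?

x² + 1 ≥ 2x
x = 100: LHS = 100² + 1 = 10001, RHS = 2·100 = 200; 10001 ≥ 200 — holds
x = -100: LHS = (-100)² + 1 = 10001, RHS = 2·(-100) = -200; 10001 ≥ -200 — holds

Answer: Yes, holds for both x = 100 and x = -100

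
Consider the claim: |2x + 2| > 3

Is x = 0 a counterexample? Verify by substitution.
Substitute x = 0 into the relation:
x = 0: LHS = |2·0 + 2| = |2| = 2; 2 > 3 — FAILS

Since the claim fails at x = 0, this value is a counterexample.

Answer: Yes, x = 0 is a counterexample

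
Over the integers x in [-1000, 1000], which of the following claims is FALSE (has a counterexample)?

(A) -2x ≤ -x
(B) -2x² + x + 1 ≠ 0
(A) x = -1: LHS = -2·(-1) = 2, RHS = -(-1) = 1; 2 ≤ 1 — FAILS
(B) x = 1: LHS = -2·1² + 1 + 1 = 0; 0 ≠ 0 — FAILS

Answer: Both A and B are false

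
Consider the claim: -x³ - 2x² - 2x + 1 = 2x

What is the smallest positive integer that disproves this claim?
Testing positive integers:
x = 1: LHS = -1³ - 2·1² - 2·1 + 1 = -4, RHS = 2·1 = 2; -4 = 2 — FAILS  ← smallest positive counterexample

Answer: x = 1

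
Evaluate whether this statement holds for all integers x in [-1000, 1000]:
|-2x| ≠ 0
The claim fails at x = 0:
x = 0: LHS = |-2·0| = |0| = 0; 0 ≠ 0 — FAILS

Because a single integer refutes it, the statement is false.

Answer: False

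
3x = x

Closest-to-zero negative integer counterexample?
Testing negative integers from -1 downward:
x = -1: LHS = 3·(-1) = -3; -3 = -1 — FAILS  ← closest negative counterexample to 0

Answer: x = -1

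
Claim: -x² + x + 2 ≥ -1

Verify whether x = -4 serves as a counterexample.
Substitute x = -4 into the relation:
x = -4: LHS = -(-4)² + (-4) + 2 = -18; -18 ≥ -1 — FAILS

Since the claim fails at x = -4, this value is a counterexample.

Answer: Yes, x = -4 is a counterexample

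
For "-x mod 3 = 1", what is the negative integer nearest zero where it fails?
Testing negative integers from -1 downward:
x = -1: LHS = (-(-1)) mod 3 = 1 mod 3 = 1; 1 = 1 — holds
x = -2: LHS = (-(-2)) mod 3 = 2 mod 3 = 2; 2 = 1 — FAILS  ← closest negative counterexample to 0

Answer: x = -2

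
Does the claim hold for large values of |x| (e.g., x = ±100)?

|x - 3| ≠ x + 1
x = 100: LHS = |100 - 3| = |97| = 97, RHS = 100 + 1 = 101; 97 ≠ 101 — holds
x = -100: LHS = |(-100) - 3| = |-103| = 103, RHS = (-100) + 1 = -99; 103 ≠ -99 — holds

Answer: Yes, holds for both x = 100 and x = -100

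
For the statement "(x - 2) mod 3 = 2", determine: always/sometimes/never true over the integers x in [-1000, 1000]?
Holds at x = 1: LHS = (1 - 2) mod 3 = (-1) mod 3 = 2; 2 = 2 — holds
Fails at x = 0: LHS = (0 - 2) mod 3 = (-2) mod 3 = 1; 1 = 2 — FAILS
It is satisfied by some integers in the range but not all.

Answer: Sometimes true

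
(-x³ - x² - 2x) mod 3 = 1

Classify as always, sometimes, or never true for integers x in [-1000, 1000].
For a polynomial with integer coefficients, its value mod 3 depends only on x mod 3, so it suffices to check one representative of each residue class, x = 0, 1, 2:
x = 0: LHS = (-0³ - 0² - 2·0) mod 3 = 0 mod 3 = 0; 0 = 1 — FAILS
x = 1: LHS = (-1³ - 1² - 2·1) mod 3 = (-4) mod 3 = 2; 2 = 1 — FAILS
x = 2: LHS = (-2³ - 2² - 2·2) mod 3 = (-16) mod 3 = 2; 2 = 1 — FAILS
The relation fails in every residue class, so the claimed relation (=) fails for every integer in [-1000, 1000].

No integer in the range satisfies it.

Answer: Never true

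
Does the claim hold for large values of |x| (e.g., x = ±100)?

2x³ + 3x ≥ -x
x = 100: LHS = 2·100³ + 3·100 = 2000300; 2000300 ≥ -100 — holds
x = -100: LHS = 2·(-100)³ + 3·(-100) = -2000300, RHS = -(-100) = 100; -2000300 ≥ 100 — FAILS

Answer: Partially: holds for x = 100, fails for x = -100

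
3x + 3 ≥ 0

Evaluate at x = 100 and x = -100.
x = 100: LHS = 3·100 + 3 = 303; 303 ≥ 0 — holds
x = -100: LHS = 3·(-100) + 3 = -297; -297 ≥ 0 — FAILS

Answer: Partially: holds for x = 100, fails for x = -100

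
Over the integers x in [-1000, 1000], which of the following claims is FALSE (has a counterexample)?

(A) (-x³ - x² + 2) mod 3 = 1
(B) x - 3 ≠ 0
(A) x = 0: LHS = (-0³ - 0² + 2) mod 3 = 2 mod 3 = 2; 2 = 1 — FAILS
(B) x = 3: LHS = 3 - 3 = 0; 0 ≠ 0 — FAILS

Answer: Both A and B are false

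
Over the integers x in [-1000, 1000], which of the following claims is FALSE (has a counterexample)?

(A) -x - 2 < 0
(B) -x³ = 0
(A) x = -2: LHS = -(-2) - 2 = 0; 0 < 0 — FAILS
(B) x = 1: LHS = -1³ = -1; -1 = 0 — FAILS

Answer: Both A and B are false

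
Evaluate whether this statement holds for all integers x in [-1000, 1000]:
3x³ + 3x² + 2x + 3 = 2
The claim fails at x = 0:
x = 0: LHS = 3·0³ + 3·0² + 2·0 + 3 = 3; 3 = 2 — FAILS

Because a single integer refutes it, the statement is false.

Answer: False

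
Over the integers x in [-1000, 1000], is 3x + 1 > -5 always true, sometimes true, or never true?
Holds at x = 0: LHS = 3·0 + 1 = 1; 1 > -5 — holds
Fails at x = -2: LHS = 3·(-2) + 1 = -5; -5 > -5 — FAILS
It is satisfied by some integers in the range but not all.

Answer: Sometimes true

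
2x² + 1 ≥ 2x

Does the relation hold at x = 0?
x = 0: LHS = 2·0² + 1 = 1, RHS = 2·0 = 0; 1 ≥ 0 — holds

The relation is satisfied at x = 0.

Answer: Yes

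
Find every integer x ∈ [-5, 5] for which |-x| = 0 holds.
Holds for: {0}
Fails for: {-5, -4, -3, -2, -1, 1, 2, 3, 4, 5}

Answer: {0}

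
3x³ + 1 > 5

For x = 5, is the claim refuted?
Substitute x = 5 into the relation:
x = 5: LHS = 3·5³ + 1 = 376; 376 > 5 — holds

The claim holds here, so x = 5 is not a counterexample. (A counterexample exists elsewhere, e.g. x = 0.)

Answer: No, x = 5 is not a counterexample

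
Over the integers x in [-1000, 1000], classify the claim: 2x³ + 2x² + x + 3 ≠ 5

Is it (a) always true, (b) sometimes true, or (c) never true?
Track d = LHS − RHS over the integers in [-1000, 1000]. Equality would need d = 0, but d changes sign only between consecutive integers, jumping over 0:
x = 0: LHS = 2·0³ + 2·0² + 0 + 3 = 3; 3 ≠ 5 — holds  (d = -2)
x = 1: LHS = 2·1³ + 2·1² + 1 + 3 = 8; 8 ≠ 5 — holds  (d = 3)
Away from these crossings d keeps a constant sign, and checking every integer in [-1000, 1000] confirms d ≠ 0 throughout. Hence the two sides are never equal, so the relation holds for every integer in [-1000, 1000].

No counterexample exists.

Answer: Always true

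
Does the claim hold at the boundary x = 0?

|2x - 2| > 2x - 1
x = 0: LHS = |2·0 - 2| = |-2| = 2, RHS = 2·0 - 1 = -1; 2 > -1 — holds

The relation is satisfied at x = 0.

Answer: Yes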